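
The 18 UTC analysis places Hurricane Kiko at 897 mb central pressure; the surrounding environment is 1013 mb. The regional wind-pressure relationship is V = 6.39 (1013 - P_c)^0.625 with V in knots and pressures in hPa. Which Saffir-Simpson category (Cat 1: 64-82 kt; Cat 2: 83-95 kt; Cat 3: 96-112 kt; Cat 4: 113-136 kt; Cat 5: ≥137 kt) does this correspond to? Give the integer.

ΔP = 1013 − 897 = 116 mb.
V ≈ 6.39 × 116^0.625 = 6.39 × 19.51 ≈ 125 kt.
125 kt falls in the Category 4 band.

4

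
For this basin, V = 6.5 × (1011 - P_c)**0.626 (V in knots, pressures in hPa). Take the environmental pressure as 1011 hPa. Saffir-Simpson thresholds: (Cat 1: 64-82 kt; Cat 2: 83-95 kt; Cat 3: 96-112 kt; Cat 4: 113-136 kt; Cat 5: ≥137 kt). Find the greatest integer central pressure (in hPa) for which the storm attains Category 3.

937 hPa

Category 3 begins at V = 96 kt.
Required ΔP = (96/6.5)^(1/0.626) = 14.769^1.597 ≈ 73.79 hPa.
P_c ≤ 1011 − 73.79 = 937.21, so the highest integer P_c is 937 hPa.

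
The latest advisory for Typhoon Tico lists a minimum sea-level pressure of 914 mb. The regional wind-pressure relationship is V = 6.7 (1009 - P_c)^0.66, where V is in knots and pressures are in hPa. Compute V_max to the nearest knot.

135 kt

ΔP = 1009 − 914 = 95 mb.
95^0.66 ≈ 20.197.
V ≈ 6.7 × 20.197 ≈ 135.3 kt.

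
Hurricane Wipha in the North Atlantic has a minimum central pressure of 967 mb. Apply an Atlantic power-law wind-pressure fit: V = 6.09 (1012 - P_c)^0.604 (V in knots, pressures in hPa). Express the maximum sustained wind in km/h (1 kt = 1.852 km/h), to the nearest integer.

112 km/h

ΔP = 1012 − 967 = 45 mb.
V ≈ 6.09 × 45^0.604 = 6.09 × 9.966 ≈ 60.696 kt.
60.696 × 1.852 ≈ 112.41 km/h → 112 km/h.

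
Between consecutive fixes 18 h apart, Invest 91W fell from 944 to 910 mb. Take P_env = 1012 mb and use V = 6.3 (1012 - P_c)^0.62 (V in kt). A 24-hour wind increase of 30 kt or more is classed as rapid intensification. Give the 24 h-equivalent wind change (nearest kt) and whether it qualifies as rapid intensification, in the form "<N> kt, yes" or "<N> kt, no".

33 kt, yes

V₁: ΔP = 68, V ≈ 6.3 × 68^0.62 ≈ 86.20 kt.
V₂: ΔP = 102, V ≈ 6.3 × 102^0.62 ≈ 110.83 kt.
ΔV over 18 h = 24.63 kt → 24 h equivalent = 24.63 × 24/18 ≈ 32.84 kt.
33 kt ≥ 30 kt ⇒ rapid intensification.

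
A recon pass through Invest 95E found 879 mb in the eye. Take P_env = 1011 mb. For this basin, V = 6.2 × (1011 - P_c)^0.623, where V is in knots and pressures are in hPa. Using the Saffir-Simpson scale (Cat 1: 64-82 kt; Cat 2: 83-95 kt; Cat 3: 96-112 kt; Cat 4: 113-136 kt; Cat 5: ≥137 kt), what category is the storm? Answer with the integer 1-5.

ΔP = 1011 − 879 = 132 mb.
V ≈ 6.2 × 132^0.623 = 6.2 × 20.95 ≈ 130 kt.
130 kt falls in the Category 4 band.

4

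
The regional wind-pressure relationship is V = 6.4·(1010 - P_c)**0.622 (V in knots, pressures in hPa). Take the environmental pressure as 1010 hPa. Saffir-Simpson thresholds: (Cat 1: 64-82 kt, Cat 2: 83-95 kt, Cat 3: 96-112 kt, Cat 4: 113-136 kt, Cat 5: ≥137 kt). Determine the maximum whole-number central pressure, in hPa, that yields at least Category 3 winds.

Category 3 begins at V = 96 kt.
Required ΔP = (96/6.4)^(1/0.622) = 15.000^1.608 ≈ 77.77 hPa.
P_c ≤ 1010 − 77.77 = 932.23, so the highest integer P_c is 932 hPa.

932 hPa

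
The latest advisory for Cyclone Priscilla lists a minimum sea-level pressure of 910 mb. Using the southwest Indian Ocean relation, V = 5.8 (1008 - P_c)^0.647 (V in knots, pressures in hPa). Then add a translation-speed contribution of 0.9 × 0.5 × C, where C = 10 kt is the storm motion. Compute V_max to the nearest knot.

117 kt

ΔP = 1008 − 910 = 98 mb.
98^0.647 ≈ 19.423.
V ≈ 5.8 × 19.423 ≈ 112.7 kt.
Translation term: 0.9 × 0.5 × 10 = 4.5 kt.
Corrected V ≈ 117.2 kt → 117 kt.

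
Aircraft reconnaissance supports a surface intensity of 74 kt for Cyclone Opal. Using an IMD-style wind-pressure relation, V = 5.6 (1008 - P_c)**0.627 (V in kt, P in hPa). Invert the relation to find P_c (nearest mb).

ΔP = (V / 5.6)^(1/0.627) = (74/5.6)^1.595.
74/5.6 = 13.214; 13.214^1.595 ≈ 61.37 mb.
P_c = 1008 − 61.37 = 946.63 ≈ 947 mb.

947 mb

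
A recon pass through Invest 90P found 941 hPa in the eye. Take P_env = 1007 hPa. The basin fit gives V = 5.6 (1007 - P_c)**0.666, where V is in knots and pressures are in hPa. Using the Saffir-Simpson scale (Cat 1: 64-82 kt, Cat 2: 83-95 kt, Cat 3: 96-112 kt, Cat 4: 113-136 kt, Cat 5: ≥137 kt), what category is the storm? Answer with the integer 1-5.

ΔP = 1007 − 941 = 66 hPa.
V ≈ 5.6 × 66^0.666 = 5.6 × 16.29 ≈ 91 kt.
91 kt falls in the Category 2 band.

2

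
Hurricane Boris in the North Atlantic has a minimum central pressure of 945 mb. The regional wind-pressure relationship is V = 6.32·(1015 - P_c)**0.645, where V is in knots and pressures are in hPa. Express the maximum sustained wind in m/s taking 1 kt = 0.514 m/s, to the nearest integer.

50 m/s

ΔP = 1015 − 945 = 70 mb.
V ≈ 6.32 × 70^0.645 = 6.32 × 15.491 ≈ 97.905 kt.
97.905 × 0.514 ≈ 50.32 m/s → 50 m/s.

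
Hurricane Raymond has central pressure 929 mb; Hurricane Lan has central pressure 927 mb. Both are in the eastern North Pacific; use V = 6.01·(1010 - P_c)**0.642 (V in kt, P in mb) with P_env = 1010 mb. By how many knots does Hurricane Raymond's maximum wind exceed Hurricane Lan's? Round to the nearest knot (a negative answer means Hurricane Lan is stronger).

-2 kt

Hurricane Raymond: ΔP = 81; V ≈ 6.01 × 81^0.642 ≈ 100.95 kt.
Hurricane Lan: ΔP = 83; V ≈ 6.01 × 83^0.642 ≈ 102.55 kt.
Difference ≈ 100.95 − 102.55 = -1.60 → -2 kt.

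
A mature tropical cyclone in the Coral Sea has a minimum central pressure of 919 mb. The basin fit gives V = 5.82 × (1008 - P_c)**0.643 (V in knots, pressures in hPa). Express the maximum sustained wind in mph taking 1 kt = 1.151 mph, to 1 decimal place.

ΔP = 1008 − 919 = 89 mb.
V ≈ 5.82 × 89^0.643 = 5.82 × 17.925 ≈ 104.323 kt.
104.323 × 1.151 ≈ 120.08 mph → 120.1 mph.

120.1 mph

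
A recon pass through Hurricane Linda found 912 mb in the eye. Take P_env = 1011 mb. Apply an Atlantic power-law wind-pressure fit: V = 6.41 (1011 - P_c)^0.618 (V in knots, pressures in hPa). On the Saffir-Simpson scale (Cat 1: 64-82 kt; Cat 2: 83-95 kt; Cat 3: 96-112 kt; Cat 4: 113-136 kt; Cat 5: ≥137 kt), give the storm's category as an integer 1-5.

3

ΔP = 1011 − 912 = 99 mb.
V ≈ 6.41 × 99^0.618 = 6.41 × 17.11 ≈ 110 kt.
110 kt falls in the Category 3 band.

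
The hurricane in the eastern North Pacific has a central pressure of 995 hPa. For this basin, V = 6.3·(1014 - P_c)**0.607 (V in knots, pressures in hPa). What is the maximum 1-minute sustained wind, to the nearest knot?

38 kt

ΔP = 1014 − 995 = 19 hPa.
19^0.607 ≈ 5.973.
V ≈ 6.3 × 5.973 ≈ 37.6 kt.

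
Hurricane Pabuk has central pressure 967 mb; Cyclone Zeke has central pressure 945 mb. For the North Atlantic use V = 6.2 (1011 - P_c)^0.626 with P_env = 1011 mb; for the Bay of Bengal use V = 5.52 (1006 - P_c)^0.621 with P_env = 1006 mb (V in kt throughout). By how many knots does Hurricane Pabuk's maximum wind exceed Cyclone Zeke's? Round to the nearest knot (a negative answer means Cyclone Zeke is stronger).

Hurricane Pabuk: ΔP = 44; V ≈ 6.2 × 44^0.626 ≈ 66.25 kt.
Cyclone Zeke: ΔP = 61; V ≈ 5.52 × 61^0.621 ≈ 70.90 kt.
Difference ≈ 66.25 − 70.90 = -4.65 → -5 kt.

-5 kt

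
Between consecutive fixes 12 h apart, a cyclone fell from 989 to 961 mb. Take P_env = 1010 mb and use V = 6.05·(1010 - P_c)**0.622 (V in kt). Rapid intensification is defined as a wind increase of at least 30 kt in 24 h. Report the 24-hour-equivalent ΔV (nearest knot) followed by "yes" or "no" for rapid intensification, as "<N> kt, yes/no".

V₁: ΔP = 21, V ≈ 6.05 × 21^0.622 ≈ 40.20 kt.
V₂: ΔP = 49, V ≈ 6.05 × 49^0.622 ≈ 68.09 kt.
ΔV over 12 h = 27.89 kt → 24 h equivalent = 27.89 × 24/12 ≈ 55.78 kt.
56 kt ≥ 30 kt ⇒ rapid intensification.

56 kt, yes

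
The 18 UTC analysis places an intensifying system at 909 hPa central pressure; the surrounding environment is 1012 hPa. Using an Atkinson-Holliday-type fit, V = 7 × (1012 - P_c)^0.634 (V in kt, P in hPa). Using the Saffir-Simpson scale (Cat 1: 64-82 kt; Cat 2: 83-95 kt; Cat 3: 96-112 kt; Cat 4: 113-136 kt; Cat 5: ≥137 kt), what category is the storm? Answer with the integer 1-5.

4

ΔP = 1012 − 909 = 103 hPa.
V ≈ 7 × 103^0.634 = 7 × 18.89 ≈ 132 kt.
132 kt falls in the Category 4 band.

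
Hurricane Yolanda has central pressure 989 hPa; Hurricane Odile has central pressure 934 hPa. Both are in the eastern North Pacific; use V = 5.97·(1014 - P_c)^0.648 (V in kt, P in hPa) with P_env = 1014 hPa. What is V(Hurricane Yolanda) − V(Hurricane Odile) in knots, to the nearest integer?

-54 kt

Hurricane Yolanda: ΔP = 25; V ≈ 5.97 × 25^0.648 ≈ 48.07 kt.
Hurricane Odile: ΔP = 80; V ≈ 5.97 × 80^0.648 ≈ 102.14 kt.
Difference ≈ 48.07 − 102.14 = -54.07 → -54 kt.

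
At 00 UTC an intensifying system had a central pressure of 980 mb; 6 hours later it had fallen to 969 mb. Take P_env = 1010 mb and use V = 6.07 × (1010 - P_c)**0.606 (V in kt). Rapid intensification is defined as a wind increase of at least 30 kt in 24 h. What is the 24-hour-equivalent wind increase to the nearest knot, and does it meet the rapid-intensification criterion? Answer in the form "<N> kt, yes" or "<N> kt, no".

V₁: ΔP = 30, V ≈ 6.07 × 30^0.606 ≈ 47.68 kt.
V₂: ΔP = 41, V ≈ 6.07 × 41^0.606 ≈ 57.62 kt.
ΔV over 6 h = 9.94 kt → 24 h equivalent = 9.94 × 24/6 ≈ 39.76 kt.
40 kt ≥ 30 kt ⇒ rapid intensification.

40 kt, yes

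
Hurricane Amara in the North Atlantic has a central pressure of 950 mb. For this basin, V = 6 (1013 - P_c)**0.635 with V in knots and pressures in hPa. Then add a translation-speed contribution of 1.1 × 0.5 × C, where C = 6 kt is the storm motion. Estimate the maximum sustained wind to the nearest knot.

ΔP = 1013 − 950 = 63 mb.
63^0.635 ≈ 13.886.
V ≈ 6 × 13.886 ≈ 83.3 kt.
Translation term: 1.1 × 0.5 × 6 = 3.3 kt.
Corrected V ≈ 86.6 kt → 87 kt.

87 kt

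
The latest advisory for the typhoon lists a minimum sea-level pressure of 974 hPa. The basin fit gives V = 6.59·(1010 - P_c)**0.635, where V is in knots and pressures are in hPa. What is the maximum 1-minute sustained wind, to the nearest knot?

ΔP = 1010 − 974 = 36 hPa.
36^0.635 ≈ 9.733.
V ≈ 6.59 × 9.733 ≈ 64.1 kt.

64 kt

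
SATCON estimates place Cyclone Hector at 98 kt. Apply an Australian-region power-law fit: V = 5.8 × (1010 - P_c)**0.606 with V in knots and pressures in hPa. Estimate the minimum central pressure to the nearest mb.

ΔP = (V / 5.8)^(1/0.606) = (98/5.8)^1.650.
98/5.8 = 16.897; 16.897^1.650 ≈ 106.19 mb.
P_c = 1010 − 106.19 = 903.81 ≈ 904 mb.

904 mb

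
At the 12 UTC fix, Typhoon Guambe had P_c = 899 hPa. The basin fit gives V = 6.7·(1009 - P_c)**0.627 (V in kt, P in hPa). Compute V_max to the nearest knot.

128 kt

ΔP = 1009 − 899 = 110 hPa.
110^0.627 ≈ 19.053.
V ≈ 6.7 × 19.053 ≈ 127.7 kt.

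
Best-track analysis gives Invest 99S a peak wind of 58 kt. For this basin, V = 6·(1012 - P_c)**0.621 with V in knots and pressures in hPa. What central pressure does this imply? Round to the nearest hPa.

ΔP = (V / 6)^(1/0.621) = (58/6)^1.610.
58/6 = 9.667; 9.667^1.610 ≈ 38.60 hPa.
P_c = 1012 − 38.60 = 973.40 ≈ 973 hPa.

973 hPa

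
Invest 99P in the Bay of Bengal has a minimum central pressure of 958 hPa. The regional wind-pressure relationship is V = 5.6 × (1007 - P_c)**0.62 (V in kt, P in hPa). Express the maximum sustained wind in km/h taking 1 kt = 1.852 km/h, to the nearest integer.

ΔP = 1007 − 958 = 49 hPa.
V ≈ 5.6 × 49^0.62 = 5.6 × 11.167 ≈ 62.533 kt.
62.533 × 1.852 ≈ 115.81 km/h → 116 km/h.

116 km/h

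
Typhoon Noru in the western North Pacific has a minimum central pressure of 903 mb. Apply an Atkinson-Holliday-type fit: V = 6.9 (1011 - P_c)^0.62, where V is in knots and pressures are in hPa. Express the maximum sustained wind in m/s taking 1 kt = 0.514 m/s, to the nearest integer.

ΔP = 1011 − 903 = 108 mb.
V ≈ 6.9 × 108^0.62 = 6.9 × 18.227 ≈ 125.768 kt.
125.768 × 0.514 ≈ 64.64 m/s → 65 m/s.

65 m/s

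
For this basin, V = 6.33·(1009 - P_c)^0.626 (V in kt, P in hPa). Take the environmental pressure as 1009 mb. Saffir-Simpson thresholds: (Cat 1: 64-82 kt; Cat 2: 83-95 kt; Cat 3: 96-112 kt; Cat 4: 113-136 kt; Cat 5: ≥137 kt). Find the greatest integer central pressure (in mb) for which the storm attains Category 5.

873 mb

Category 5 begins at V = 137 kt.
Required ΔP = (137/6.33)^(1/0.626) = 21.643^1.597 ≈ 135.86 mb.
P_c ≤ 1009 − 135.86 = 873.14, so the highest integer P_c is 873 mb.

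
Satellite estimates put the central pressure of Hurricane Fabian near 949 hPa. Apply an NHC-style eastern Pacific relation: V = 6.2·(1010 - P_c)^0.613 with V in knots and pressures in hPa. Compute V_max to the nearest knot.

77 kt

ΔP = 1010 − 949 = 61 hPa.
61^0.613 ≈ 12.428.
V ≈ 6.2 × 12.428 ≈ 77.1 kt.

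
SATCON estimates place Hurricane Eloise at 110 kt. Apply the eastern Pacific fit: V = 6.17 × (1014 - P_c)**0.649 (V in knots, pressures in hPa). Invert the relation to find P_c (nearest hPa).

929 hPa

ΔP = (V / 6.17)^(1/0.649) = (110/6.17)^1.541.
110/6.17 = 17.828; 17.828^1.541 ≈ 84.67 hPa.
P_c = 1014 − 84.67 = 929.33 ≈ 929 hPa.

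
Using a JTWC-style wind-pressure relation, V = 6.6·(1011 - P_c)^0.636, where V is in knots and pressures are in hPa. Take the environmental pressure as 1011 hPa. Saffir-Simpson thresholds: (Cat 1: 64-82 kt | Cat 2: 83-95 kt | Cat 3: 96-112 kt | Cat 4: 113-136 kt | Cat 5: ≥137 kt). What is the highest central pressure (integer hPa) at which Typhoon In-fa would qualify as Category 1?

975 hPa

Category 1 begins at V = 64 kt.
Required ΔP = (64/6.6)^(1/0.636) = 9.697^1.572 ≈ 35.59 hPa.
P_c ≤ 1011 − 35.59 = 975.41, so the highest integer P_c is 975 hPa.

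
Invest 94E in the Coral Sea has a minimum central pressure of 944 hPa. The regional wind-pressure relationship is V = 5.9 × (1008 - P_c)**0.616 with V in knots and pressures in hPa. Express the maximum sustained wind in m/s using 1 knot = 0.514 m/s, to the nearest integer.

39 m/s

ΔP = 1008 − 944 = 64 hPa.
V ≈ 5.9 × 64^0.616 = 5.9 × 12.960 ≈ 76.464 kt.
76.464 × 0.514 ≈ 39.30 m/s → 39 m/s.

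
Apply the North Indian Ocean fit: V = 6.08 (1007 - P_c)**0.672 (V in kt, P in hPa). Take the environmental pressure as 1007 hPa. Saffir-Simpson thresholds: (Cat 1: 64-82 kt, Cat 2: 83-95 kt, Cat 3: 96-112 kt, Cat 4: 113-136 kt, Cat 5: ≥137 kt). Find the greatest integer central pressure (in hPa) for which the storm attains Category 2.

Category 2 begins at V = 83 kt.
Required ΔP = (83/6.08)^(1/0.672) = 13.651^1.488 ≈ 48.89 hPa.
P_c ≤ 1007 − 48.89 = 958.11, so the highest integer P_c is 958 hPa.

958 hPa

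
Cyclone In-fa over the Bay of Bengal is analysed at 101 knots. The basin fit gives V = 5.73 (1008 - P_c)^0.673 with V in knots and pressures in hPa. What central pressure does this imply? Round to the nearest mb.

937 mb

ΔP = (V / 5.73)^(1/0.673) = (101/5.73)^1.486.
101/5.73 = 17.627; 17.627^1.486 ≈ 71.07 mb.
P_c = 1008 − 71.07 = 936.93 ≈ 937 mb.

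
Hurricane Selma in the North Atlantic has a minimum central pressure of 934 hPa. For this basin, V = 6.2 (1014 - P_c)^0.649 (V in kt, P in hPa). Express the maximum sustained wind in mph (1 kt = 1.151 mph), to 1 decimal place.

ΔP = 1014 − 934 = 80 hPa.
V ≈ 6.2 × 80^0.649 = 6.2 × 17.183 ≈ 106.536 kt.
106.536 × 1.151 ≈ 122.62 mph → 122.6 mph.

122.6 mph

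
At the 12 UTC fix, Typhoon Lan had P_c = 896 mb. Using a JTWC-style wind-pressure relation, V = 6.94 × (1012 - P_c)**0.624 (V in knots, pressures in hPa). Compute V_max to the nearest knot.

135 kt

ΔP = 1012 − 896 = 116 mb.
116^0.624 ≈ 19.419.
V ≈ 6.94 × 19.419 ≈ 134.8 kt.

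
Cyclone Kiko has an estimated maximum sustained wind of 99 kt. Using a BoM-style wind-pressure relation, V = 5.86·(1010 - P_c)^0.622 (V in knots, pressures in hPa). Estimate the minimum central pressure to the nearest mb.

916 mb

ΔP = (V / 5.86)^(1/0.622) = (99/5.86)^1.608.
99/5.86 = 16.894; 16.894^1.608 ≈ 94.16 mb.
P_c = 1010 − 94.16 = 915.84 ≈ 916 mb.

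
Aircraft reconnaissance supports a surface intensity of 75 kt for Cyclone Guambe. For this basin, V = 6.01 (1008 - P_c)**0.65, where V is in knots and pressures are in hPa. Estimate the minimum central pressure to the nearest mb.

959 mb

ΔP = (V / 6.01)^(1/0.65) = (75/6.01)^1.538.
75/6.01 = 12.479; 12.479^1.538 ≈ 48.58 mb.
P_c = 1008 − 48.58 = 959.42 ≈ 959 mb.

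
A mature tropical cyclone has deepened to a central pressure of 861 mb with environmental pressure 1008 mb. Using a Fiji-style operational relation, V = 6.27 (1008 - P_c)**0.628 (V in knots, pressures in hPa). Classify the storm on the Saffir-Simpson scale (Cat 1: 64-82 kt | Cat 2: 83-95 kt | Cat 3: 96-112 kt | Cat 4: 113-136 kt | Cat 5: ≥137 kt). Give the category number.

ΔP = 1008 − 861 = 147 mb.
V ≈ 6.27 × 147^0.628 = 6.27 × 22.97 ≈ 144 kt.
144 kt falls in the Category 5 band.

5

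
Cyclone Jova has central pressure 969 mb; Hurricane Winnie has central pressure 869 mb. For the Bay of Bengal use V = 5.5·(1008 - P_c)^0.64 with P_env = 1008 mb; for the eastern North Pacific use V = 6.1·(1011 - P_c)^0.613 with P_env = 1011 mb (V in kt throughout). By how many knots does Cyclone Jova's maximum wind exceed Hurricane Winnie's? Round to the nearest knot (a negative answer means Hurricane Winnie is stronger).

-70 kt

Cyclone Jova: ΔP = 39; V ≈ 5.5 × 39^0.64 ≈ 57.36 kt.
Hurricane Winnie: ΔP = 142; V ≈ 6.1 × 142^0.613 ≈ 127.26 kt.
Difference ≈ 57.36 − 127.26 = -69.90 → -70 kt.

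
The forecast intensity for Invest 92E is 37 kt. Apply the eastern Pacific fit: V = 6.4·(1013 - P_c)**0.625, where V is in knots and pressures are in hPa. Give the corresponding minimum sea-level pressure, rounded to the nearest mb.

ΔP = (V / 6.4)^(1/0.625) = (37/6.4)^1.600.
37/6.4 = 5.781; 5.781^1.600 ≈ 16.57 mb.
P_c = 1013 − 16.57 = 996.43 ≈ 996 mb.

996 mb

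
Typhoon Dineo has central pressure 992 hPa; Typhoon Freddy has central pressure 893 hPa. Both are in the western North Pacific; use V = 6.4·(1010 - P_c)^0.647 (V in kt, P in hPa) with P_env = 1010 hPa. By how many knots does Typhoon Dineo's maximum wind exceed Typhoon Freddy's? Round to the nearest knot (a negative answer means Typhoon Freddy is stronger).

-98 kt

Typhoon Dineo: ΔP = 18; V ≈ 6.4 × 18^0.647 ≈ 41.53 kt.
Typhoon Freddy: ΔP = 117; V ≈ 6.4 × 117^0.647 ≈ 139.41 kt.
Difference ≈ 41.53 − 139.41 = -97.88 → -98 kt.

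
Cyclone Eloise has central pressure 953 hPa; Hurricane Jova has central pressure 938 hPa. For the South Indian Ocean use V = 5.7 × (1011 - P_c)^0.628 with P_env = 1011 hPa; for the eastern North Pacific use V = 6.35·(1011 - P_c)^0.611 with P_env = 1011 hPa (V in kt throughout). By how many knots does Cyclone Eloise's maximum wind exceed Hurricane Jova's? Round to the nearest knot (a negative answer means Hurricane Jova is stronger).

-14 kt

Cyclone Eloise: ΔP = 58; V ≈ 5.7 × 58^0.628 ≈ 73.00 kt.
Hurricane Jova: ΔP = 73; V ≈ 6.35 × 73^0.611 ≈ 87.35 kt.
Difference ≈ 73.00 − 87.35 = -14.35 → -14 kt.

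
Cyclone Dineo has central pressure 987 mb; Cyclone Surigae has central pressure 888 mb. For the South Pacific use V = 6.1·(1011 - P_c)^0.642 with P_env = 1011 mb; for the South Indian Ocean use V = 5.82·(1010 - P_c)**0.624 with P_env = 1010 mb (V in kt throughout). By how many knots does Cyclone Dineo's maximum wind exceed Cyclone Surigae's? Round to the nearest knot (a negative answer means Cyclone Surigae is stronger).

-70 kt

Cyclone Dineo: ΔP = 24; V ≈ 6.1 × 24^0.642 ≈ 46.93 kt.
Cyclone Surigae: ΔP = 122; V ≈ 5.82 × 122^0.624 ≈ 116.63 kt.
Difference ≈ 46.93 − 116.63 = -69.70 → -70 kt.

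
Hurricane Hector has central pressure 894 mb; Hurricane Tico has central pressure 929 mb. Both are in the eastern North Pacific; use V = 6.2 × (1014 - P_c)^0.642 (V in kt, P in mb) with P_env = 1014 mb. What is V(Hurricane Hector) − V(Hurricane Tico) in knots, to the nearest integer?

27 kt

Hurricane Hector: ΔP = 120; V ≈ 6.2 × 120^0.642 ≈ 134.04 kt.
Hurricane Tico: ΔP = 85; V ≈ 6.2 × 85^0.642 ≈ 107.42 kt.
Difference ≈ 134.04 − 107.42 = 26.62 → 27 kt.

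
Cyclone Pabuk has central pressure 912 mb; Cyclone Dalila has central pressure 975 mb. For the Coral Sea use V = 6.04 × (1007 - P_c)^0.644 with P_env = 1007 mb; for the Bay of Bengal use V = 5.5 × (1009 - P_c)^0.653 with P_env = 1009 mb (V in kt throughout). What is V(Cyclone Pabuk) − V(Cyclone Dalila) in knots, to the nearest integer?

Cyclone Pabuk: ΔP = 95; V ≈ 6.04 × 95^0.644 ≈ 113.42 kt.
Cyclone Dalila: ΔP = 34; V ≈ 5.5 × 34^0.653 ≈ 55.01 kt.
Difference ≈ 113.42 − 55.01 = 58.41 → 58 kt.

58 kt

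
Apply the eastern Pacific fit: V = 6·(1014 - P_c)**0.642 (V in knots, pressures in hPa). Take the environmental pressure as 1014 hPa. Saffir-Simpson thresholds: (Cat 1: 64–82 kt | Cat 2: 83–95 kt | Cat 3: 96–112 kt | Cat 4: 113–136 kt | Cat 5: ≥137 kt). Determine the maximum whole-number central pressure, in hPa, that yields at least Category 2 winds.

Category 2 begins at V = 83 kt.
Required ΔP = (83/6)^(1/0.642) = 13.833^1.558 ≈ 59.86 hPa.
P_c ≤ 1014 − 59.86 = 954.14, so the highest integer P_c is 954 hPa.

954 hPa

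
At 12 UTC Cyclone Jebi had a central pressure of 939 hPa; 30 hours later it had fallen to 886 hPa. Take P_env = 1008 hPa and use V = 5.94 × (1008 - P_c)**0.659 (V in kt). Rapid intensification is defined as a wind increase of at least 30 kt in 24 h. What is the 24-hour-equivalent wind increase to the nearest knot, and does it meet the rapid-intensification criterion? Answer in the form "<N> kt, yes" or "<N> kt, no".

35 kt, yes

V₁: ΔP = 69, V ≈ 5.94 × 69^0.659 ≈ 96.74 kt.
V₂: ΔP = 122, V ≈ 5.94 × 122^0.659 ≈ 140.83 kt.
ΔV over 30 h = 44.09 kt → 24 h equivalent = 44.09 × 24/30 ≈ 35.27 kt.
35 kt ≥ 30 kt ⇒ rapid intensification.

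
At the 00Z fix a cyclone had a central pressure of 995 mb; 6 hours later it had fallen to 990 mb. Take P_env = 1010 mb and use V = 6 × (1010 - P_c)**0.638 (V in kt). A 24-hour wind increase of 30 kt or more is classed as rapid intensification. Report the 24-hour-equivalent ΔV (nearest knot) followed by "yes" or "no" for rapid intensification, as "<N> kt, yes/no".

27 kt, no

V₁: ΔP = 15, V ≈ 6 × 15^0.638 ≈ 33.77 kt.
V₂: ΔP = 20, V ≈ 6 × 20^0.638 ≈ 40.57 kt.
ΔV over 6 h = 6.80 kt → 24 h equivalent = 6.80 × 24/6 ≈ 27.20 kt.
27 kt < 30 kt ⇒ not rapid intensification.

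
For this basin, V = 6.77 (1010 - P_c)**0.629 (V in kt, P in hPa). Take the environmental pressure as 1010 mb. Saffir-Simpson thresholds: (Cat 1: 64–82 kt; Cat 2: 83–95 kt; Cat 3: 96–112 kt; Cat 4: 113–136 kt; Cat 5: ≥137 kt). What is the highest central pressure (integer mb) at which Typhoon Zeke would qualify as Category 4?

922 mb

Category 4 begins at V = 113 kt.
Required ΔP = (113/6.77)^(1/0.629) = 16.691^1.590 ≈ 87.81 mb.
P_c ≤ 1010 − 87.81 = 922.19, so the highest integer P_c is 922 mb.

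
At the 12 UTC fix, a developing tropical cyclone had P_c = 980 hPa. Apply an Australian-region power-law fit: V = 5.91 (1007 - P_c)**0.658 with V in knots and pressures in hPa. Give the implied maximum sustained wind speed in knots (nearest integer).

ΔP = 1007 − 980 = 27 hPa.
27^0.658 ≈ 8.747.
V ≈ 5.91 × 8.747 ≈ 51.7 kt.

52 kt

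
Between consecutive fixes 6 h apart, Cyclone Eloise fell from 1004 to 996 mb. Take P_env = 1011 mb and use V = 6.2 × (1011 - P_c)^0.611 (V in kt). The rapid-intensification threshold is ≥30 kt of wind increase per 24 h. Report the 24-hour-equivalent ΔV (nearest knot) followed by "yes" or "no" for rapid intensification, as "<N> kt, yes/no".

48 kt, yes

V₁: ΔP = 7, V ≈ 6.2 × 7^0.611 ≈ 20.36 kt.
V₂: ΔP = 15, V ≈ 6.2 × 15^0.611 ≈ 32.43 kt.
ΔV over 6 h = 12.07 kt → 24 h equivalent = 12.07 × 24/6 ≈ 48.28 kt.
48 kt ≥ 30 kt ⇒ rapid intensification.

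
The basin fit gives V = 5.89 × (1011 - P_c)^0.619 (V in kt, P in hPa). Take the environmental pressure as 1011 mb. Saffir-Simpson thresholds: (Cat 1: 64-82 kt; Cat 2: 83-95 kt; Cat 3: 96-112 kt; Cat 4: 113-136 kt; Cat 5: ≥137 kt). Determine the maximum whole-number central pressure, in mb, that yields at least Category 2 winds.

Category 2 begins at V = 83 kt.
Required ΔP = (83/5.89)^(1/0.619) = 14.092^1.616 ≈ 71.81 mb.
P_c ≤ 1011 − 71.81 = 939.19, so the highest integer P_c is 939 mb.

939 mb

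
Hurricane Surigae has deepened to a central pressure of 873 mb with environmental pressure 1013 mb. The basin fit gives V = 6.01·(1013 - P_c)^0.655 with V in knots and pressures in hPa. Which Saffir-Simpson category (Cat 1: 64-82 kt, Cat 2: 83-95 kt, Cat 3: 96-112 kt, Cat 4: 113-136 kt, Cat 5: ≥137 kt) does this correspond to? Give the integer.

ΔP = 1013 − 873 = 140 mb.
V ≈ 6.01 × 140^0.655 = 6.01 × 25.45 ≈ 153 kt.
153 kt falls in the Category 5 band.

5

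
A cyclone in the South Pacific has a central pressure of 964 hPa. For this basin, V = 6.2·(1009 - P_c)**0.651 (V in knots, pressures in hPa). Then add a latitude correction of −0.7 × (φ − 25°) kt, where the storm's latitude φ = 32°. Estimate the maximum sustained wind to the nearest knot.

ΔP = 1009 − 964 = 45 hPa.
45^0.651 ≈ 11.919.
V ≈ 6.2 × 11.919 ≈ 73.9 kt.
Latitude correction: −0.7 × (32 − 25) = -4.9 kt.
Corrected V ≈ 69 kt → 69 kt.

69 kt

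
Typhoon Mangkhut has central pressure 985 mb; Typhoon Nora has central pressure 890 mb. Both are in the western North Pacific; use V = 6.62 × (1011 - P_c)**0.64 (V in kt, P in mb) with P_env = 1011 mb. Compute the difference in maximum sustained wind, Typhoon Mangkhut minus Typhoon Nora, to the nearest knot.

-89 kt

Typhoon Mangkhut: ΔP = 26; V ≈ 6.62 × 26^0.64 ≈ 53.26 kt.
Typhoon Nora: ΔP = 121; V ≈ 6.62 × 121^0.64 ≈ 142.51 kt.
Difference ≈ 53.26 − 142.51 = -89.25 → -89 kt.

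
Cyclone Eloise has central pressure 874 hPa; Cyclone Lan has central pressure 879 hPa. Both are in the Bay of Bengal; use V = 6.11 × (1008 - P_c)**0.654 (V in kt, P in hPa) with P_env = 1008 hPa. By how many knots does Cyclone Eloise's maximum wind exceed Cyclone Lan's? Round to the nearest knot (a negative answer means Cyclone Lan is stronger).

Cyclone Eloise: ΔP = 134; V ≈ 6.11 × 134^0.654 ≈ 150.37 kt.
Cyclone Lan: ΔP = 129; V ≈ 6.11 × 129^0.654 ≈ 146.68 kt.
Difference ≈ 150.37 − 146.68 = 3.69 → 4 kt.

4 kt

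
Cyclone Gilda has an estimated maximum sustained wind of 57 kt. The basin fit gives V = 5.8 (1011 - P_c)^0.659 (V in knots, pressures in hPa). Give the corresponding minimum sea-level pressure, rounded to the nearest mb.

ΔP = (V / 5.8)^(1/0.659) = (57/5.8)^1.517.
57/5.8 = 9.828; 9.828^1.517 ≈ 32.06 mb.
P_c = 1011 − 32.06 = 978.94 ≈ 979 mb.

979 mb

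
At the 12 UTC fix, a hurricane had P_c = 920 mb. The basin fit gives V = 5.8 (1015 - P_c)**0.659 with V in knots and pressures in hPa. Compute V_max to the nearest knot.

117 kt

ΔP = 1015 − 920 = 95 mb.
95^0.659 ≈ 20.106.
V ≈ 5.8 × 20.106 ≈ 116.6 kt.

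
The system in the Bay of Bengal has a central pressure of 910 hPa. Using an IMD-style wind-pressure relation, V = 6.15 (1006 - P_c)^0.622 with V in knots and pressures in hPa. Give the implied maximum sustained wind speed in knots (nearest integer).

105 kt

ΔP = 1006 − 910 = 96 hPa.
96^0.622 ≈ 17.099.
V ≈ 6.15 × 17.099 ≈ 105.2 kt.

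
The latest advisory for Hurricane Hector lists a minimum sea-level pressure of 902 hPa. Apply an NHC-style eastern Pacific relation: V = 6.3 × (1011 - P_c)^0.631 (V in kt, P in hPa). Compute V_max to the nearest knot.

ΔP = 1011 − 902 = 109 hPa.
109^0.631 ≈ 19.303.
V ≈ 6.3 × 19.303 ≈ 121.6 kt.

122 kt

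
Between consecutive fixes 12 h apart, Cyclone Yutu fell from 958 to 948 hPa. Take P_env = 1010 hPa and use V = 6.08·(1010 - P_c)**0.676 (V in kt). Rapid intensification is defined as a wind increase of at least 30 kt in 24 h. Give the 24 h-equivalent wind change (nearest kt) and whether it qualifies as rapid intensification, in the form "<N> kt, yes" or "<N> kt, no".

22 kt, no

V₁: ΔP = 52, V ≈ 6.08 × 52^0.676 ≈ 87.89 kt.
V₂: ΔP = 62, V ≈ 6.08 × 62^0.676 ≈ 98.98 kt.
ΔV over 12 h = 11.09 kt → 24 h equivalent = 11.09 × 24/12 ≈ 22.18 kt.
22 kt < 30 kt ⇒ not rapid intensification.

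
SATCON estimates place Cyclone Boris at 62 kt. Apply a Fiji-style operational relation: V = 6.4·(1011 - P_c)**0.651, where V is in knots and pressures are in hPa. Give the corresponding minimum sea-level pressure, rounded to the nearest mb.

ΔP = (V / 6.4)^(1/0.651) = (62/6.4)^1.536.
62/6.4 = 9.688; 9.688^1.536 ≈ 32.73 mb.
P_c = 1011 − 32.73 = 978.27 ≈ 978 mb.

978 mb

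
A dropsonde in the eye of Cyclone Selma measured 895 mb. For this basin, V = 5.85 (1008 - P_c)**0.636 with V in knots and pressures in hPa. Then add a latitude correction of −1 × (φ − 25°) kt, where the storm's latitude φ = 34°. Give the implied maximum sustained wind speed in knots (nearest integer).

109 kt

ΔP = 1008 − 895 = 113 mb.
113^0.636 ≈ 20.219.
V ≈ 5.85 × 20.219 ≈ 118.3 kt.
Latitude correction: −1 × (34 − 25) = -9 kt.
Corrected V ≈ 109.3 kt → 109 kt.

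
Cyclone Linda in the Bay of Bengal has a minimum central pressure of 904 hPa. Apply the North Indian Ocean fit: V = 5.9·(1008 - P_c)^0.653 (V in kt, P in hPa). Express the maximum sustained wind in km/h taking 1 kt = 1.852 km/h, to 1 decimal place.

226.8 km/h

ΔP = 1008 − 904 = 104 hPa.
V ≈ 5.9 × 104^0.653 = 5.9 × 20.755 ≈ 122.455 kt.
122.455 × 1.852 ≈ 226.79 km/h → 226.8 km/h.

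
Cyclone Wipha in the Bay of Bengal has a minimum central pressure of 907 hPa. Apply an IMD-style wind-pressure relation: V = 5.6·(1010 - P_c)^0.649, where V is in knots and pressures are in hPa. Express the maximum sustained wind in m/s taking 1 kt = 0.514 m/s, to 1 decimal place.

58.3 m/s

ΔP = 1010 − 907 = 103 hPa.
V ≈ 5.6 × 103^0.649 = 5.6 × 20.246 ≈ 113.376 kt.
113.376 × 0.514 ≈ 58.28 m/s → 58.3 m/s.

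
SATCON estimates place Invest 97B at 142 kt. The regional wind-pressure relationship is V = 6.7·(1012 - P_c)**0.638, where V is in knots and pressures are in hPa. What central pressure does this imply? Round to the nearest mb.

892 mb

ΔP = (V / 6.7)^(1/0.638) = (142/6.7)^1.567.
142/6.7 = 21.194; 21.194^1.567 ≈ 119.87 mb.
P_c = 1012 − 119.87 = 892.13 ≈ 892 mb.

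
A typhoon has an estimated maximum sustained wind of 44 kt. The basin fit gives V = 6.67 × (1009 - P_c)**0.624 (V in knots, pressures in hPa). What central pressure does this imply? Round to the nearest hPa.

ΔP = (V / 6.67)^(1/0.624) = (44/6.67)^1.603.
44/6.67 = 6.597; 6.597^1.603 ≈ 20.56 hPa.
P_c = 1009 − 20.56 = 988.44 ≈ 988 hPa.

988 hPa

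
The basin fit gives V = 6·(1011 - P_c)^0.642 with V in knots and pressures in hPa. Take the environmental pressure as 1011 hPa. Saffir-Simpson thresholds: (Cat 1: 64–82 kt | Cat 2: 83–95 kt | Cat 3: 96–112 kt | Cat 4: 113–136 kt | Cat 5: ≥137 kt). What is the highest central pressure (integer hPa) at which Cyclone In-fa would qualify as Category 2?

Category 2 begins at V = 83 kt.
Required ΔP = (83/6)^(1/0.642) = 13.833^1.558 ≈ 59.86 hPa.
P_c ≤ 1011 − 59.86 = 951.14, so the highest integer P_c is 951 hPa.

951 hPa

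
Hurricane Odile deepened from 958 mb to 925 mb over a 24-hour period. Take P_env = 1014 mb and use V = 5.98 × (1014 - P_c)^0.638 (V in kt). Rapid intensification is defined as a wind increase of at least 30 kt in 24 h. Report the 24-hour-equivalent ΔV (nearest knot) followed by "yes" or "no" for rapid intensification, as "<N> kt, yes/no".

V₁: ΔP = 56, V ≈ 5.98 × 56^0.638 ≈ 77.99 kt.
V₂: ΔP = 89, V ≈ 5.98 × 89^0.638 ≈ 104.81 kt.
ΔV over 24 h = 26.82 kt → 24 h equivalent = 26.82 × 24/24 ≈ 26.82 kt.
27 kt < 30 kt ⇒ not rapid intensification.

27 kt, no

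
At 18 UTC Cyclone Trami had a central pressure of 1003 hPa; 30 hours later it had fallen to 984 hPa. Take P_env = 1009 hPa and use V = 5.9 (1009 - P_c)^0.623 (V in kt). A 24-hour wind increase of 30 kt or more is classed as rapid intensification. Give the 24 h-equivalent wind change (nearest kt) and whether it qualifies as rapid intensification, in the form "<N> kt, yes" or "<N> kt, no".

V₁: ΔP = 6, V ≈ 5.9 × 6^0.623 ≈ 18.02 kt.
V₂: ΔP = 25, V ≈ 5.9 × 25^0.623 ≈ 43.83 kt.
ΔV over 30 h = 25.81 kt → 24 h equivalent = 25.81 × 24/30 ≈ 20.65 kt.
21 kt < 30 kt ⇒ not rapid intensification.

21 kt, no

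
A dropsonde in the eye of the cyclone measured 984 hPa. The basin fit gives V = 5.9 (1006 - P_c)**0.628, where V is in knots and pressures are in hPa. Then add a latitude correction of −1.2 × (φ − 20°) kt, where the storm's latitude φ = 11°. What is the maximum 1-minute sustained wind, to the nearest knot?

52 kt

ΔP = 1006 − 984 = 22 hPa.
22^0.628 ≈ 6.967.
V ≈ 5.9 × 6.967 ≈ 41.1 kt.
Latitude correction: −1.2 × (11 − 20) = 10.8 kt.
Corrected V ≈ 51.9 kt → 52 kt.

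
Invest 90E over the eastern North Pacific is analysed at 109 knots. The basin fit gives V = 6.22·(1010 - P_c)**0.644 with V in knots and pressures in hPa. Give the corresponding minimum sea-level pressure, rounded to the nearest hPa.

ΔP = (V / 6.22)^(1/0.644) = (109/6.22)^1.553.
109/6.22 = 17.524; 17.524^1.553 ≈ 85.33 hPa.
P_c = 1010 − 85.33 = 924.67 ≈ 925 hPa.

925 hPa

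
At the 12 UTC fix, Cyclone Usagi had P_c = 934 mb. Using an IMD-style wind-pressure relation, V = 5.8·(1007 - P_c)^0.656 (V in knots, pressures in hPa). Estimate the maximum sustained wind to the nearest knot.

ΔP = 1007 − 934 = 73 mb.
73^0.656 ≈ 16.686.
V ≈ 5.8 × 16.686 ≈ 96.8 kt.

97 kt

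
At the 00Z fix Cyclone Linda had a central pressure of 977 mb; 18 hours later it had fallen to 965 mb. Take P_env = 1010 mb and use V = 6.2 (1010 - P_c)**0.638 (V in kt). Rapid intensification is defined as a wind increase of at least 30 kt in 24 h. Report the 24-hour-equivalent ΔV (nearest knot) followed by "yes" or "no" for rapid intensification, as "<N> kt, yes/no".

17 kt, no

V₁: ΔP = 33, V ≈ 6.2 × 33^0.638 ≈ 57.70 kt.
V₂: ΔP = 45, V ≈ 6.2 × 45^0.638 ≈ 70.33 kt.
ΔV over 18 h = 12.63 kt → 24 h equivalent = 12.63 × 24/18 ≈ 16.84 kt.
17 kt < 30 kt ⇒ not rapid intensification.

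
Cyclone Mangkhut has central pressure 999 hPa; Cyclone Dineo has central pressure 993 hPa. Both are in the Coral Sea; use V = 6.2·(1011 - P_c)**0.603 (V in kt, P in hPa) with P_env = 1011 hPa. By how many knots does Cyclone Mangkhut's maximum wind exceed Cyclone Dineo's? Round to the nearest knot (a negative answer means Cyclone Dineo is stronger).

-8 kt

Cyclone Mangkhut: ΔP = 12; V ≈ 6.2 × 12^0.603 ≈ 27.74 kt.
Cyclone Dineo: ΔP = 18; V ≈ 6.2 × 18^0.603 ≈ 35.43 kt.
Difference ≈ 27.74 − 35.43 = -7.69 → -8 kt.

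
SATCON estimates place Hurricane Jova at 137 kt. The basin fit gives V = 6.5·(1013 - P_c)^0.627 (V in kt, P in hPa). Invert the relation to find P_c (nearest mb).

884 mb

ΔP = (V / 6.5)^(1/0.627) = (137/6.5)^1.595.
137/6.5 = 21.077; 21.077^1.595 ≈ 129.22 mb.
P_c = 1013 − 129.22 = 883.78 ≈ 884 mb.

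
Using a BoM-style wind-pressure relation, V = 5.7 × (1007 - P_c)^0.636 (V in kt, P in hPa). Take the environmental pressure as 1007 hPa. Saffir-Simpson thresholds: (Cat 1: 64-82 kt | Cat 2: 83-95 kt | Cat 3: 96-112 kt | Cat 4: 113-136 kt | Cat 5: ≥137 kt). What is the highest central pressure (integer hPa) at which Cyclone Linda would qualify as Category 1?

962 hPa

Category 1 begins at V = 64 kt.
Required ΔP = (64/5.7)^(1/0.636) = 11.228^1.572 ≈ 44.81 hPa.
P_c ≤ 1007 − 44.81 = 962.19, so the highest integer P_c is 962 hPa.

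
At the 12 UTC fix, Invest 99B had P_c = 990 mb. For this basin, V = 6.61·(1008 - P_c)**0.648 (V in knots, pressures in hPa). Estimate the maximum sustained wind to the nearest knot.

ΔP = 1008 − 990 = 18 mb.
18^0.648 ≈ 6.508.
V ≈ 6.61 × 6.508 ≈ 43.0 kt.

43 kt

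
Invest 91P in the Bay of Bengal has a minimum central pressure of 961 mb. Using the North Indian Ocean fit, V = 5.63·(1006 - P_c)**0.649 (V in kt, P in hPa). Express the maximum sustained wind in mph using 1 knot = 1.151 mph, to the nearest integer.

77 mph

ΔP = 1006 − 961 = 45 mb.
V ≈ 5.63 × 45^0.649 = 5.63 × 11.829 ≈ 66.595 kt.
66.595 × 1.151 ≈ 76.65 mph → 77 mph.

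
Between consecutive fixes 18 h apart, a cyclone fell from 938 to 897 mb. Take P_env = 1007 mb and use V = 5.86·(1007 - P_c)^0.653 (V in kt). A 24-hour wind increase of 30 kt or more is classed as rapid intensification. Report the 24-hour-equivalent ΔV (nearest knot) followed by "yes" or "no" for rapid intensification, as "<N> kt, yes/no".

44 kt, yes

V₁: ΔP = 69, V ≈ 5.86 × 69^0.653 ≈ 93.04 kt.
V₂: ΔP = 110, V ≈ 5.86 × 110^0.653 ≈ 126.16 kt.
ΔV over 18 h = 33.12 kt → 24 h equivalent = 33.12 × 24/18 ≈ 44.16 kt.
44 kt ≥ 30 kt ⇒ rapid intensification.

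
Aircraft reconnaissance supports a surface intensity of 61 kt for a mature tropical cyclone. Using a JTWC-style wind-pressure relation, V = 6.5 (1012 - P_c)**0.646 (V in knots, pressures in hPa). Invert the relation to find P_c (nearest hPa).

980 hPa

ΔP = (V / 6.5)^(1/0.646) = (61/6.5)^1.548.
61/6.5 = 9.385; 9.385^1.548 ≈ 32.01 hPa.
P_c = 1012 − 32.01 = 979.99 ≈ 980 hPa.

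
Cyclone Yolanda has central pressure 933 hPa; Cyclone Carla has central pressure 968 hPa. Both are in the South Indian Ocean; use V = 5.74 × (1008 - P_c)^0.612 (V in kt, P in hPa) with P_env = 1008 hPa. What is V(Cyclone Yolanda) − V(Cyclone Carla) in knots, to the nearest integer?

Cyclone Yolanda: ΔP = 75; V ≈ 5.74 × 75^0.612 ≈ 80.62 kt.
Cyclone Carla: ΔP = 40; V ≈ 5.74 × 40^0.612 ≈ 54.87 kt.
Difference ≈ 80.62 − 54.87 = 25.75 → 26 kt.

26 kt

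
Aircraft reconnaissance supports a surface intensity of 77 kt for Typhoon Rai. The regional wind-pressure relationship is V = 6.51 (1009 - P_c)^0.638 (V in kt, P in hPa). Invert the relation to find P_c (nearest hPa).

961 hPa

ΔP = (V / 6.51)^(1/0.638) = (77/6.51)^1.567.
77/6.51 = 11.828; 11.828^1.567 ≈ 48.05 hPa.
P_c = 1009 − 48.05 = 960.95 ≈ 961 hPa.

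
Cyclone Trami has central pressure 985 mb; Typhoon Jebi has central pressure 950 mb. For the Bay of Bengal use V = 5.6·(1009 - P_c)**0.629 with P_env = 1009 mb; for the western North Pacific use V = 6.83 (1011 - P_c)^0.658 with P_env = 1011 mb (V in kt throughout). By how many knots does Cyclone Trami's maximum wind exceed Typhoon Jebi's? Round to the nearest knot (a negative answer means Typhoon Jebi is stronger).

Cyclone Trami: ΔP = 24; V ≈ 5.6 × 24^0.629 ≈ 41.34 kt.
Typhoon Jebi: ΔP = 61; V ≈ 6.83 × 61^0.658 ≈ 102.13 kt.
Difference ≈ 41.34 − 102.13 = -60.79 → -61 kt.

-61 kt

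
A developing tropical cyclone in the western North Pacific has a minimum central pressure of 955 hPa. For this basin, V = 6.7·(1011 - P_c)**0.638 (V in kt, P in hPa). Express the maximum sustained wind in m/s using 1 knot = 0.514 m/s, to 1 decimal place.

ΔP = 1011 − 955 = 56 hPa.
V ≈ 6.7 × 56^0.638 = 6.7 × 13.042 ≈ 87.381 kt.
87.381 × 0.514 ≈ 44.91 m/s → 44.9 m/s.

44.9 m/s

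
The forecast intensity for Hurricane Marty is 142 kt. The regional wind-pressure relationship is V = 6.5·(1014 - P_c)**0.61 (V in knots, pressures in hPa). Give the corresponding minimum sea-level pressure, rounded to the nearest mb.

ΔP = (V / 6.5)^(1/0.61) = (142/6.5)^1.639.
142/6.5 = 21.846; 21.846^1.639 ≈ 156.93 mb.
P_c = 1014 − 156.93 = 857.07 ≈ 857 mb.

857 mb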